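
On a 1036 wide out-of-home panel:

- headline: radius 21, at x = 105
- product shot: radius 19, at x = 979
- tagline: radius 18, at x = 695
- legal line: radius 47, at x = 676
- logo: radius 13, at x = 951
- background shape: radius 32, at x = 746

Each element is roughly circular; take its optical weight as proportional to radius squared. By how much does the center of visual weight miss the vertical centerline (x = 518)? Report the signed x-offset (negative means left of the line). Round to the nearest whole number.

≈ 154

r² weights: headline 21² = 441, product shot 19² = 361, tagline 18² = 324, legal line 47² = 2209, logo 13² = 169, background shape 32² = 1024. Total = 4528.
x: (441·105 + 361·979 + 324·695 + 2209·676 + 169·951 + 1024·746) / 4528 = 3042811 / 4528 ≈ 672.00
Difference: 672.00 − 518 ≈ 154.00.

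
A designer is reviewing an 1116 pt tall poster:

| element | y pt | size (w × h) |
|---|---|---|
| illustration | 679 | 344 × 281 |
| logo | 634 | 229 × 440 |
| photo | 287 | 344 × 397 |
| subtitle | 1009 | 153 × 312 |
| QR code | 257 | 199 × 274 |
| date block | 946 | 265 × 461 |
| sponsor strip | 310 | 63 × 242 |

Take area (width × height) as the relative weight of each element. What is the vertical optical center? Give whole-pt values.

y ≈ 612

Areas → weights: illustration 344·281 = 96664, logo 229·440 = 100760, photo 344·397 = 136568, subtitle 153·312 = 47736, QR code 199·274 = 54526, date block 265·461 = 122165, sponsor strip 63·242 = 15246; Σw = 573665.
y-moment: 96664·679 + 100760·634 + 136568·287 + 47736·1009 + 54526·257 + 122165·946 + 15246·310 = 351184868; centroid 351184868/573665 ≈ 612.18.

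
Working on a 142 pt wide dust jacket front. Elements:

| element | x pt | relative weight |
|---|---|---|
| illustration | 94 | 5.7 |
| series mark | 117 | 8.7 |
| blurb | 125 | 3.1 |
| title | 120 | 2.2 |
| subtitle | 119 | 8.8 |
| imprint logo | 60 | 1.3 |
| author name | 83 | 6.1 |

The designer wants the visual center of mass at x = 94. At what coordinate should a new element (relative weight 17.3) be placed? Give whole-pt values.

x ≈ 67

After adding the new element, total weight = 5.7 + 8.7 + 3.1 + 2.2 + 8.8 + 1.3 + 6.1 + 17.3 = 53.2.
x: target moment 53.2×94 = 5000.8; current 5.7·94 + 8.7·117 + 3.1·125 + 2.2·120 + 8.8·119 + 1.3·60 + 6.1·83 = 3836.7; the new element supplies 1164.1, so x = 1164.1/17.3 ≈ 67.29.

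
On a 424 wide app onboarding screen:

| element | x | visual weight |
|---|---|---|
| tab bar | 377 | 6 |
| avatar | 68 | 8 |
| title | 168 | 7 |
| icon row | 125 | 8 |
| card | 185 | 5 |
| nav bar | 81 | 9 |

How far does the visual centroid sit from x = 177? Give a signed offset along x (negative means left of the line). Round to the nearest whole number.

≈ -23

Weights sum to 6 + 8 + 7 + 8 + 5 + 9 = 43.
x-moment: 6·377 + 8·68 + 7·168 + 8·125 + 5·185 + 9·81 = 6636; centroid 6636/43 ≈ 154.33.
Difference: 154.33 − 177 ≈ -22.67.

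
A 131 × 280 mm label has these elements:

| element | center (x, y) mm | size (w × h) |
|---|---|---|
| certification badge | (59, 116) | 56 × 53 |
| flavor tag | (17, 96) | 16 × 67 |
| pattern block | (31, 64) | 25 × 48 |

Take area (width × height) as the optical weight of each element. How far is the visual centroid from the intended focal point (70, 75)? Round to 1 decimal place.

≈ 36.1 mm

Areas: certification badge 56·53 = 2968, flavor tag 16·67 = 1072, pattern block 25·48 = 1200. Total weight = 5240.
x: (2968·59 + 1072·17 + 1200·31) / 5240 = 230536 / 5240 ≈ 44.00
y: (2968·116 + 1072·96 + 1200·64) / 5240 = 524000 / 5240 ≈ 100.00
Offset from (70, 75): Δx ≈ -26.00, Δy ≈ 25.00; distance = √(Δx² + Δy²) ≈ 36.07.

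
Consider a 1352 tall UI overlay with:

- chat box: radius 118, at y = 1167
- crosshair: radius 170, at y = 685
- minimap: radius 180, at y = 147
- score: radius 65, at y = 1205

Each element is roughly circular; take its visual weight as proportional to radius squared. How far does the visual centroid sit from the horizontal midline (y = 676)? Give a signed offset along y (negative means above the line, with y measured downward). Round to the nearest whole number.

≈ -98

r² weights: chat box 118² = 13924, crosshair 170² = 28900, minimap 180² = 32400, score 65² = 4225. Total = 79449.
y-moment: 13924·1167 + 28900·685 + 32400·147 + 4225·1205 = 45899733; centroid 45899733/79449 ≈ 577.73.
Offset from y = 676: 577.73 − 676 ≈ -98.27.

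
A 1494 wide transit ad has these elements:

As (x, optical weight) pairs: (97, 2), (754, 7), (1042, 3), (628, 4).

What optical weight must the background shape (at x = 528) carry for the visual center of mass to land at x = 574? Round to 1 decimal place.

w ≈ 41.9

Known weights sum to 2 + 7 + 3 + 4 = 16; their moment is 2·97 + 7·754 + 3·1042 + 4·628 = 11110.
Balance at x = 574 requires (11110 + w·528) / (16 + w) = 574.
Rearranging, w·(528 − 574) = 574·16 − 11110 = -1926, so w ≈ -1926/-46 = 41.87.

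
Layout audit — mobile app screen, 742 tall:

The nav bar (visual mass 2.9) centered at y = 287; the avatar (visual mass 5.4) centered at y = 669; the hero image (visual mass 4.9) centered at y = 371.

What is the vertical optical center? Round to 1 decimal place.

y ≈ 474.5

Total weight = 2.9 + 5.4 + 4.9 = 13.2.
y: (2.9·287 + 5.4·669 + 4.9·371) / 13.2 = 6262.8 / 13.2 ≈ 474.45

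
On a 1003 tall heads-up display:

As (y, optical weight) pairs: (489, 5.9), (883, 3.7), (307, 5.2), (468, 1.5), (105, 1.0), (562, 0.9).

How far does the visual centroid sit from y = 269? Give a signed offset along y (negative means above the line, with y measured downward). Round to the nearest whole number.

≈ 229

Weights sum to 5.9 + 3.7 + 5.2 + 1.5 + 1.0 + 0.9 = 18.2.
Σw·y = 9061.4; ȳ = 9061.4/18.2 ≈ 497.88.
Difference: 497.88 − 269 ≈ 228.88.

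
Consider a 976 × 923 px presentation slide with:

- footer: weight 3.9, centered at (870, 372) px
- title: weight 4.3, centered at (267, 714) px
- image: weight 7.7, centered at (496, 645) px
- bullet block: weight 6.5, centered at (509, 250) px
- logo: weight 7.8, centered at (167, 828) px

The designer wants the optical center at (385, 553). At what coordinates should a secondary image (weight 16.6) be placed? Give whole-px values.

(304, 501)

After adding the secondary image, total weight = 3.9 + 4.3 + 7.7 + 6.5 + 7.8 + 16.6 = 46.8.
x: target moment 46.8×385 = 18018.0; current 3.9·870 + 4.3·267 + 7.7·496 + 6.5·509 + 7.8·167 = 12971.4; the secondary image supplies 5046.6, so x = 5046.6/16.6 ≈ 304.01.
y: target moment 46.8×553 = 25880.4; current 3.9·372 + 4.3·714 + 7.7·645 + 6.5·250 + 7.8·828 = 17570.9; the secondary image supplies 8309.5, so y = 8309.5/16.6 ≈ 500.57.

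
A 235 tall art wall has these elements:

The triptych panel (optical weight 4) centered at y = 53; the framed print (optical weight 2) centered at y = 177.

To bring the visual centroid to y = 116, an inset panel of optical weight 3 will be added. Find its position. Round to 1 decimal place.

y ≈ 159.3

After adding the inset panel, total weight = 4 + 2 + 3 = 9.
Along y: (566 + 3·y) / 9 = 116 (existing moment 4·53 + 2·177 = 566) ⇒ y = (1044 − 566) / 3 ≈ 159.33.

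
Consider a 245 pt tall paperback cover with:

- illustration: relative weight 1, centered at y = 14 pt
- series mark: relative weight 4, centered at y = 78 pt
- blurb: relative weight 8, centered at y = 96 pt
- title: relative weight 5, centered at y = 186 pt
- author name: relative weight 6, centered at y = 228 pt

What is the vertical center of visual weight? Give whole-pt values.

y ≈ 141

Total weight = 1 + 4 + 8 + 5 + 6 = 24.
y: (1·14 + 4·78 + 8·96 + 5·186 + 6·228) / 24 = 3392 / 24 ≈ 141.33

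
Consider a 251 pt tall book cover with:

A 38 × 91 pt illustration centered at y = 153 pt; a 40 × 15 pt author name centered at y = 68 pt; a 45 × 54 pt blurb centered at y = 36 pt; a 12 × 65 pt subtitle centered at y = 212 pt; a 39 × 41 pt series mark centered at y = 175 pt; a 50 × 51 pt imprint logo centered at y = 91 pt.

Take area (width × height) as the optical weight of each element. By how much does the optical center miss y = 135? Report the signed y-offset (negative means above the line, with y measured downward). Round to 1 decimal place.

≈ -18.1 pt

Areas → weights: illustration 38·91 = 3458, author name 40·15 = 600, blurb 45·54 = 2430, subtitle 12·65 = 780, series mark 39·41 = 1599, imprint logo 50·51 = 2550; Σw = 11417.
y-moment: 3458·153 + 600·68 + 2430·36 + 780·212 + 1599·175 + 2550·91 = 1334589; centroid 1334589/11417 ≈ 116.89.
Offset from y = 135: 116.89 − 135 ≈ -18.11.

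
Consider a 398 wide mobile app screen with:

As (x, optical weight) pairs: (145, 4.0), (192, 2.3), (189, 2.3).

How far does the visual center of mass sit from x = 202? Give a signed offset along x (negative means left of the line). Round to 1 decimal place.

Weights sum to 4.0 + 2.3 + 2.3 = 8.6.
x: (4.0·145 + 2.3·192 + 2.3·189) / 8.6 = 1456.3 / 8.6 ≈ 169.34
Difference: 169.34 − 202 ≈ -32.66.

≈ -32.7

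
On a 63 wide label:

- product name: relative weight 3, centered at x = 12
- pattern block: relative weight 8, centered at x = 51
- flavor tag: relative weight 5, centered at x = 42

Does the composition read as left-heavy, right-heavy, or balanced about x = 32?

right-heavy

Weights sum to 3 + 8 + 5 = 16.
x: (3·12 + 8·51 + 5·42) / 16 = 654 / 16 ≈ 40.88
Since 40.9 is right of 32, the composition reads right-heavy.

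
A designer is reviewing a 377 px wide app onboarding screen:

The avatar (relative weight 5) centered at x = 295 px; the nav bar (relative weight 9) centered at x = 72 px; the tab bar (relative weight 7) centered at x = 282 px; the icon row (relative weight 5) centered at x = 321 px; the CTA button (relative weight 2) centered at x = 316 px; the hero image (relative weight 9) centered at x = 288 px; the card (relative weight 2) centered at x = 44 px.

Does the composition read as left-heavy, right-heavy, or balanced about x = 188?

Σw = 5 + 9 + 7 + 5 + 2 + 9 + 2 = 39.
Σw·x = 5·295 + 9·72 + 7·282 + 5·321 + 2·316 + 9·288 + 2·44 = 9014, so x̄ = 9014/39 ≈ 231.13.
231.1 lies right of the midline 188, so the layout is right-heavy.

right-heavy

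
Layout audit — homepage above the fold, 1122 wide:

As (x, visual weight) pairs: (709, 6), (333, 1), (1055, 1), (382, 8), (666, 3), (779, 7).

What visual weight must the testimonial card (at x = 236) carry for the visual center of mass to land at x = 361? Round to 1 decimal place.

w ≈ 54.1

Fixed elements: Σw = 6 + 1 + 1 + 8 + 3 + 7 = 26, Σw·x = 6·709 + 1·333 + 1·1055 + 8·382 + 3·666 + 7·779 = 16149.
For the centroid to hit 361: (16149 + w·236) / (26 + w) = 361.
Solving: w = (361·26 − 16149) / (236 − 361) = -6763 / -125 ≈ 54.10.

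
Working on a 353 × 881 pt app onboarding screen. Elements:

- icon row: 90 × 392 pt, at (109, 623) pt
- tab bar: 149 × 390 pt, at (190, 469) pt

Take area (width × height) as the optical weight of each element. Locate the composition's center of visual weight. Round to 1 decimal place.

Areas → weights: icon row 90·392 = 35280, tab bar 149·390 = 58110; Σw = 93390.
x-moment: 35280·109 + 58110·190 = 14886420; centroid 14886420/93390 ≈ 159.40.
y-moment: 35280·623 + 58110·469 = 49233030; centroid 49233030/93390 ≈ 527.18.

(159.4, 527.2)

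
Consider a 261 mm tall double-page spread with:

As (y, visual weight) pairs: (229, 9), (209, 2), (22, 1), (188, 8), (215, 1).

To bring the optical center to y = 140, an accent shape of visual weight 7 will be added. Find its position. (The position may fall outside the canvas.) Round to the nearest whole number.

y ≈ -43

New total weight: (9 + 2 + 1 + 8 + 1) + 7 = 28.
y: need Σw·y = 28·140 = 3920. Existing = 9·229 + 2·209 + 1·22 + 8·188 + 1·215 = 4220. Remainder -300 / 7 ≈ -42.86.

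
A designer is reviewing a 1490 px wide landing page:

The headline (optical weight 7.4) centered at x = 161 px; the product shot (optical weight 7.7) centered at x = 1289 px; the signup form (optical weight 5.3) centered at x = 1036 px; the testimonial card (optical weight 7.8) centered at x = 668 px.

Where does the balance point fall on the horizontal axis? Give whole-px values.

x ≈ 774

Σw = 7.4 + 7.7 + 5.3 + 7.8 = 28.2.
Σw·x = 7.4·161 + 7.7·1289 + 5.3·1036 + 7.8·668 = 21817.9, so x̄ = 21817.9/28.2 ≈ 773.68.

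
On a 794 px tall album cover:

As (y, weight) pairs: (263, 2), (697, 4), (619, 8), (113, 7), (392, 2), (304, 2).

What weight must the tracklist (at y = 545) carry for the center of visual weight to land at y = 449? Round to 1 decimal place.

w ≈ 8.1

Known weights sum to 2 + 4 + 8 + 7 + 2 + 2 = 25; their moment is 2·263 + 4·697 + 8·619 + 7·113 + 2·392 + 2·304 = 10449.
Set Σw·y/Σw = 449: (10449 + 545w) = 449·(25 + w).
So w = (449·25 − 10449)/(545 − 449) = 776/96 ≈ 8.08.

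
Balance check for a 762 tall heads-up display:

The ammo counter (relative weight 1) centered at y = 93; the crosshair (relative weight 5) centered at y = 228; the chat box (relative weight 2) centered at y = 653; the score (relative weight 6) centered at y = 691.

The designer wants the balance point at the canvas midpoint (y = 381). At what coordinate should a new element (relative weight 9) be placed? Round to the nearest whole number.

After adding the new element, total weight = 1 + 5 + 2 + 6 + 9 = 23.
y: need Σw·y = 23·381 = 8763. Existing = 1·93 + 5·228 + 2·653 + 6·691 = 6685. Remainder 2078 / 9 ≈ 230.89.

y ≈ 231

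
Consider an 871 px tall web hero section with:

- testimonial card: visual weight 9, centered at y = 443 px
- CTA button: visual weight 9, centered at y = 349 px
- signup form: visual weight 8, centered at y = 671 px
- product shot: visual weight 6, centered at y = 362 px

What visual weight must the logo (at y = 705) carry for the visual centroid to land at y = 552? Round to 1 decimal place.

Fixed elements: Σw = 9 + 9 + 8 + 6 = 32, Σw·y = 9·443 + 9·349 + 8·671 + 6·362 = 14668.
Balance at y = 552 requires (14668 + w·705) / (32 + w) = 552.
So w = (552·32 − 14668)/(705 − 552) = 2996/153 ≈ 19.58.

w ≈ 19.6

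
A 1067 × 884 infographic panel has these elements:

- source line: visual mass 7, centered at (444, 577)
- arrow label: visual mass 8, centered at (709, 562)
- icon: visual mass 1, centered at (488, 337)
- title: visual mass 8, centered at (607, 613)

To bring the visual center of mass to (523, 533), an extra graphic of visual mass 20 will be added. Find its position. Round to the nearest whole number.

With the extra graphic, Σw becomes 7 + 8 + 1 + 8 + 20 = 44.
x: need Σw·x = 44·523 = 23012. Existing = 7·444 + 8·709 + 1·488 + 8·607 = 14124. Remainder 8888 / 20 ≈ 444.40.
y: need Σw·y = 44·533 = 23452. Existing = 7·577 + 8·562 + 1·337 + 8·613 = 13776. Remainder 9676 / 20 ≈ 483.80.

(444, 484)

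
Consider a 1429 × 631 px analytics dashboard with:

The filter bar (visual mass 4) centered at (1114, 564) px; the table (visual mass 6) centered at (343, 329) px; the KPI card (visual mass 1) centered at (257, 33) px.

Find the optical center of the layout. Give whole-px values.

Weights sum to 4 + 6 + 1 = 11.
Σw·x = 4·1114 + 6·343 + 1·257 = 6771, so x̄ = 6771/11 ≈ 615.55.
Σw·y = 4·564 + 6·329 + 1·33 = 4263, so ȳ = 4263/11 ≈ 387.55.

(616, 388)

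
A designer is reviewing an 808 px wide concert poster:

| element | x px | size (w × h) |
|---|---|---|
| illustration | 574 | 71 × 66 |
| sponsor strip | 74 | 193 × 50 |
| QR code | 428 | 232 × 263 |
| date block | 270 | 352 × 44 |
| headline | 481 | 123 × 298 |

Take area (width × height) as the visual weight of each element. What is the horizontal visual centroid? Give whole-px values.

Areas → weights: illustration 71·66 = 4686, sponsor strip 193·50 = 9650, QR code 232·263 = 61016, date block 352·44 = 15488, headline 123·298 = 36654; Σw = 127494.
Σw·x = 4686·574 + 9650·74 + 61016·428 + 15488·270 + 36654·481 = 51331046, so x̄ = 51331046/127494 ≈ 402.62.

x ≈ 403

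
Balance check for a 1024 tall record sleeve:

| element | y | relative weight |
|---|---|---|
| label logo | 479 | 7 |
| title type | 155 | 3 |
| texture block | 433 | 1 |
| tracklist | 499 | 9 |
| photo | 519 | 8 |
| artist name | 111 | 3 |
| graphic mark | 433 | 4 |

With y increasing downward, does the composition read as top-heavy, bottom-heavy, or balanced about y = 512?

Weights sum to 7 + 3 + 1 + 9 + 8 + 3 + 4 = 35.
Σw·y = 14959; ȳ = 14959/35 ≈ 427.40.
427.4 vs midline 512 → top-heavy.

top-heavy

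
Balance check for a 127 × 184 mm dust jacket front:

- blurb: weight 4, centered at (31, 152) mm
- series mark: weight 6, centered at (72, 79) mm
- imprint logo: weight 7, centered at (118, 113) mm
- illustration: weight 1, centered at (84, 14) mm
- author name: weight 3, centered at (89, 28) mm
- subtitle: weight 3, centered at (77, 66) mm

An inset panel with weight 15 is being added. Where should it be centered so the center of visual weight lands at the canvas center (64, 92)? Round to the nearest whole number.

(35, 95)

With the inset panel, Σw becomes 4 + 6 + 7 + 1 + 3 + 3 + 15 = 39.
x: need Σw·x = 39·64 = 2496. Existing = 4·31 + 6·72 + 7·118 + 1·84 + 3·89 + 3·77 = 1964. Remainder 532 / 15 ≈ 35.47.
y: need Σw·y = 39·92 = 3588. Existing = 4·152 + 6·79 + 7·113 + 1·14 + 3·28 + 3·66 = 2169. Remainder 1419 / 15 ≈ 94.60.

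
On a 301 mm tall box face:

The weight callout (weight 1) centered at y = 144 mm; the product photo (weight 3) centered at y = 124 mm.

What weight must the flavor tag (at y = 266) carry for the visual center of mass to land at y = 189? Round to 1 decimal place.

w ≈ 3.1

Known weights sum to 1 + 3 = 4; their moment is 1·144 + 3·124 = 516.
Balance at y = 189 requires (516 + w·266) / (4 + w) = 189.
So w = (189·4 − 516)/(266 − 189) = 240/77 ≈ 3.12.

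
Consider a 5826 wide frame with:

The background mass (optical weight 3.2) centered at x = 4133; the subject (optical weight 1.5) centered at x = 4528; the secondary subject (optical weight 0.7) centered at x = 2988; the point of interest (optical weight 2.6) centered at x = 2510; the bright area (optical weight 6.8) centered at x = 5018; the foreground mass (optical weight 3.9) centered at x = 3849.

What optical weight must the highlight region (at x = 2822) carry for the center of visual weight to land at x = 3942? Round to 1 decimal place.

Fixed elements: Σw = 3.2 + 1.5 + 0.7 + 2.6 + 6.8 + 3.9 = 18.7, Σw·x = 3.2·4133 + 1.5·4528 + 0.7·2988 + 2.6·2510 + 6.8·5018 + 3.9·3849 = 77768.7.
For the centroid to hit 3942: (77768.7 + w·2822) / (18.7 + w) = 3942.
Solving: w = (3942·18.7 − 77768.7) / (2822 − 3942) = -4053.3 / -1120 ≈ 3.62.

w ≈ 3.6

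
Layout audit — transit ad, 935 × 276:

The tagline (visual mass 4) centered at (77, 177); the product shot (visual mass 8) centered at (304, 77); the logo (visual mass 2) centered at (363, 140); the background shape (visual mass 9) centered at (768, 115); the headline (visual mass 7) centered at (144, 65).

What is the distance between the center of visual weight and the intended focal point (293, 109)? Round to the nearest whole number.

≈ 87

Σw = 4 + 8 + 2 + 9 + 7 = 30.
x: (4·77 + 8·304 + 2·363 + 9·768 + 7·144) / 30 = 11386 / 30 ≈ 379.53
y: (4·177 + 8·77 + 2·140 + 9·115 + 7·65) / 30 = 3094 / 30 ≈ 103.13
Relative to (293, 109): Δ = (86.53, -5.87); |Δ| = √(86.53² + -5.87²) ≈ 86.73.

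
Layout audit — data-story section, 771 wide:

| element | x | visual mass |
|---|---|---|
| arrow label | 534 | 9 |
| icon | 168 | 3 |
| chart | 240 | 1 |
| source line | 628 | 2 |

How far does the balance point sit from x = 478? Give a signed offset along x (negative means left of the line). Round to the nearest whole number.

Σw = 9 + 3 + 1 + 2 = 15.
Σw·x = 9·534 + 3·168 + 1·240 + 2·628 = 6806, so x̄ = 6806/15 ≈ 453.73.
Difference: 453.73 − 478 ≈ -24.27.

≈ -24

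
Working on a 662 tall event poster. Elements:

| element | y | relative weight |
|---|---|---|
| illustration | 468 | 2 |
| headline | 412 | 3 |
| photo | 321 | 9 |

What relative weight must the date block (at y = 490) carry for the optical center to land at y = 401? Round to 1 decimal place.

w ≈ 6.2

Fixed elements: Σw = 2 + 3 + 9 = 14, Σw·y = 2·468 + 3·412 + 9·321 = 5061.
Set Σw·y/Σw = 401: (5061 + 490w) = 401·(14 + w).
Rearranging, w·(490 − 401) = 401·14 − 5061 = 553, so w ≈ 553/89 = 6.21.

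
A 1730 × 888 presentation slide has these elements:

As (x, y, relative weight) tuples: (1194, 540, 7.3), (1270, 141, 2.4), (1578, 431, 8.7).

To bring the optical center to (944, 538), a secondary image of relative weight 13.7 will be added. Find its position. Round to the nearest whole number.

(351, 674)

New total weight: (7.3 + 2.4 + 8.7) + 13.7 = 32.1.
Along x: (25492.8 + 13.7·x) / 32.1 = 944 (existing moment 7.3·1194 + 2.4·1270 + 8.7·1578 = 25492.8) ⇒ x = (30302.4 − 25492.8) / 13.7 ≈ 351.07.
Along y: (8030.1 + 13.7·y) / 32.1 = 538 (existing moment 7.3·540 + 2.4·141 + 8.7·431 = 8030.1) ⇒ y = (17269.8 − 8030.1) / 13.7 ≈ 674.43.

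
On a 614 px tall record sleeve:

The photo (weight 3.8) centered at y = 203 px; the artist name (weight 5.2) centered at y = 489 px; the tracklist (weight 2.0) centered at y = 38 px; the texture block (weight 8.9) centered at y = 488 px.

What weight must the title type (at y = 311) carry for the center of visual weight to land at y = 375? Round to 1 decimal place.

Fixed elements: Σw = 3.8 + 5.2 + 2.0 + 8.9 = 19.9, Σw·y = 3.8·203 + 5.2·489 + 2.0·38 + 8.9·488 = 7733.4.
Set Σw·y/Σw = 375: (7733.4 + 311w) = 375·(19.9 + w).
So w = (375·19.9 − 7733.4)/(311 − 375) = -270.9/-64 ≈ 4.23.

w ≈ 4.2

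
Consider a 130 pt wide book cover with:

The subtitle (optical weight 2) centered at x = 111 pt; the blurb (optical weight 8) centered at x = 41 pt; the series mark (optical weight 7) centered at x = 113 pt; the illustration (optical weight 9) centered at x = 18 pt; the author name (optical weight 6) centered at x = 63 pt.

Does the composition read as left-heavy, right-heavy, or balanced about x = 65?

Σw = 2 + 8 + 7 + 9 + 6 = 32.
Σw·x = 2·111 + 8·41 + 7·113 + 9·18 + 6·63 = 1881, so x̄ = 1881/32 ≈ 58.78.
58.8 lies left of the midline 65, so the layout is left-heavy.

left-heavy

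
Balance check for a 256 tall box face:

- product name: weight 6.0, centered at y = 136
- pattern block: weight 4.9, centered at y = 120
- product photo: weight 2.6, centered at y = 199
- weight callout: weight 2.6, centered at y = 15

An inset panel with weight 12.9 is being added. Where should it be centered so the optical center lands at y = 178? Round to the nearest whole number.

y ≈ 248

New total weight: (6.0 + 4.9 + 2.6 + 2.6) + 12.9 = 29.0.
y: target moment 29.0×178 = 5162.0; current 6.0·136 + 4.9·120 + 2.6·199 + 2.6·15 = 1960.4; the inset panel supplies 3201.6, so y = 3201.6/12.9 ≈ 248.19.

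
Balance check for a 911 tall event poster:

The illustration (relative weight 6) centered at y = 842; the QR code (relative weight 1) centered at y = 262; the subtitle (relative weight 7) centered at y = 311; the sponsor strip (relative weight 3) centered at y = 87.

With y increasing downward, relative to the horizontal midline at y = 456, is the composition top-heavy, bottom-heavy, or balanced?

balanced

Σw = 6 + 1 + 7 + 3 = 17.
Σw·y = 6·842 + 1·262 + 7·311 + 3·87 = 7752, so ȳ = 7752/17 ≈ 456.00.
The centroid 456.00 matches the midline at 456, so the layout is balanced.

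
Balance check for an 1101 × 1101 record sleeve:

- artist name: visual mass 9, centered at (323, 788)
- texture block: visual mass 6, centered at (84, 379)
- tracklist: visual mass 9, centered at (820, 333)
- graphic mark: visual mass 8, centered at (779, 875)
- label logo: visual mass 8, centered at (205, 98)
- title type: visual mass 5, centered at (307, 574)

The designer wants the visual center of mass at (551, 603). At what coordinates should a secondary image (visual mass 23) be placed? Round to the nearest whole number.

(751, 782)

New total weight: (9 + 6 + 9 + 8 + 8 + 5) + 23 = 68.
Along x: (20198 + 23·x) / 68 = 551 (existing moment 9·323 + 6·84 + 9·820 + 8·779 + 8·205 + 5·307 = 20198) ⇒ x = (37468 − 20198) / 23 ≈ 750.87.
Along y: (23017 + 23·y) / 68 = 603 (existing moment 9·788 + 6·379 + 9·333 + 8·875 + 8·98 + 5·574 = 23017) ⇒ y = (41004 − 23017) / 23 ≈ 782.04.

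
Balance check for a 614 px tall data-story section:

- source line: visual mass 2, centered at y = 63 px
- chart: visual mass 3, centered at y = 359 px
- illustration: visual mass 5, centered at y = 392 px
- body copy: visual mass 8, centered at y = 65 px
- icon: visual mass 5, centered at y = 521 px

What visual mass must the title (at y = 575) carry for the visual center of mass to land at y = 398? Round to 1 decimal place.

w ≈ 16.2

Existing Σw = 23 (2 + 3 + 5 + 8 + 5); existing moment 2·63 + 3·359 + 5·392 + 8·65 + 5·521 = 6288.
For the centroid to hit 398: (6288 + w·575) / (23 + w) = 398.
Solving: w = (398·23 − 6288) / (575 − 398) = 2866 / 177 ≈ 16.19.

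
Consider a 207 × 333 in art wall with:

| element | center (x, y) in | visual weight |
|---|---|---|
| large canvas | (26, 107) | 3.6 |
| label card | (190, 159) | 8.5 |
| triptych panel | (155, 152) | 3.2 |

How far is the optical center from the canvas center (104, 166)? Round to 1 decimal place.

Weights sum to 3.6 + 8.5 + 3.2 = 15.3.
x-moment: 3.6·26 + 8.5·190 + 3.2·155 = 2204.6; centroid 2204.6/15.3 ≈ 144.09.
y-moment: 3.6·107 + 8.5·159 + 3.2·152 = 2223.1; centroid 2223.1/15.3 ≈ 145.30.
Relative to (104, 166): Δ = (40.09, -20.70); |Δ| = √(40.09² + -20.70²) ≈ 45.12.

≈ 45.1 in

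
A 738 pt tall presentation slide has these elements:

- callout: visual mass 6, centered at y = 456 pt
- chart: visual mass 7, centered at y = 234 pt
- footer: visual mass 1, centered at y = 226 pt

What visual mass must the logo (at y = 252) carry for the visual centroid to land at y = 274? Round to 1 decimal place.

w ≈ 34.7

Known weights sum to 6 + 7 + 1 = 14; their moment is 6·456 + 7·234 + 1·226 = 4600.
For the centroid to hit 274: (4600 + w·252) / (14 + w) = 274.
Rearranging, w·(252 − 274) = 274·14 − 4600 = -764, so w ≈ -764/-22 = 34.73.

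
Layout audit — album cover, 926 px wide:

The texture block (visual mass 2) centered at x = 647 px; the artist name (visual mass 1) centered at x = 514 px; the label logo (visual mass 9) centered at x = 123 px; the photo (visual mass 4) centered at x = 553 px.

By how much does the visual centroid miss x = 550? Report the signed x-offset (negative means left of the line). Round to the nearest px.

Total weight = 2 + 1 + 9 + 4 = 16.
Σw·x = 2·647 + 1·514 + 9·123 + 4·553 = 5127, so x̄ = 5127/16 ≈ 320.44.
Against x = 550, that's 320.44 − 550 = -229.56.

≈ -230 px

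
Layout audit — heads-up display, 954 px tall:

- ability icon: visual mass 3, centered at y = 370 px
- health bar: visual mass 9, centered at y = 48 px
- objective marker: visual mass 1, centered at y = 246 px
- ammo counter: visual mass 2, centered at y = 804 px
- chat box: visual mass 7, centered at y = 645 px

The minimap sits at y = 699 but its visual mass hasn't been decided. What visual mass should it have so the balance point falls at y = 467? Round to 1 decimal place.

w ≈ 10.2

Existing Σw = 22 (3 + 9 + 1 + 2 + 7); existing moment 3·370 + 9·48 + 1·246 + 2·804 + 7·645 = 7911.
Set Σw·y/Σw = 467: (7911 + 699w) = 467·(22 + w).
So w = (467·22 − 7911)/(699 − 467) = 2363/232 ≈ 10.19.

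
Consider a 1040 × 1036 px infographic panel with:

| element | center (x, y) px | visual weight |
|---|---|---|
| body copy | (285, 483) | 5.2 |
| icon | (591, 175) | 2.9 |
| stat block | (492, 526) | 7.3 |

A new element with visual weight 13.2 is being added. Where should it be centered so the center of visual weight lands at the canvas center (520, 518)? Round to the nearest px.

(612, 603)

With the new element, Σw becomes 5.2 + 2.9 + 7.3 + 13.2 = 28.6.
x: target moment 28.6×520 = 14872.0; current 5.2·285 + 2.9·591 + 7.3·492 = 6787.5; the new element supplies 8084.5, so x = 8084.5/13.2 ≈ 612.46.
y: target moment 28.6×518 = 14814.8; current 5.2·483 + 2.9·175 + 7.3·526 = 6858.9; the new element supplies 7955.9, so y = 7955.9/13.2 ≈ 602.72.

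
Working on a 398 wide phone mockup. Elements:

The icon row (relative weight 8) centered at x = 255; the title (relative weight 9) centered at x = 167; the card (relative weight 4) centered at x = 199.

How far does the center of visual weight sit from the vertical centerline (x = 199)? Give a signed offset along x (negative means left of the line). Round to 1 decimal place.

≈ 7.6

Total weight = 8 + 9 + 4 = 21.
x-moment: 8·255 + 9·167 + 4·199 = 4339; centroid 4339/21 ≈ 206.62.
Against x = 199, that's 206.62 − 199 = 7.62.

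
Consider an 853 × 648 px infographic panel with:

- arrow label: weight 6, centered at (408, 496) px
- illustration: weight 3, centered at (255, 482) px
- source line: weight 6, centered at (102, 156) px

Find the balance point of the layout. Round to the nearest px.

Σw = 6 + 3 + 6 = 15.
Σw·x = 6·408 + 3·255 + 6·102 = 3825, so x̄ = 3825/15 ≈ 255.00.
Σw·y = 6·496 + 3·482 + 6·156 = 5358, so ȳ = 5358/15 ≈ 357.20.

(255, 357)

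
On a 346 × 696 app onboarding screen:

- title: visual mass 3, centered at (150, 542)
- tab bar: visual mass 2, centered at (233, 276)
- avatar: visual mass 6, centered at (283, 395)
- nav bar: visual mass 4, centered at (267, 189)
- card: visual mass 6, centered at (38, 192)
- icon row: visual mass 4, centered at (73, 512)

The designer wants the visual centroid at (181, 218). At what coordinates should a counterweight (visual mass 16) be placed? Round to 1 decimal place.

With the counterweight, Σw becomes 3 + 2 + 6 + 4 + 6 + 4 + 16 = 41.
x: target moment 41×181 = 7421; current 3·150 + 2·233 + 6·283 + 4·267 + 6·38 + 4·73 = 4202; the counterweight supplies 3219, so x = 3219/16 ≈ 201.19.
y: target moment 41×218 = 8938; current 3·542 + 2·276 + 6·395 + 4·189 + 6·192 + 4·512 = 8504; the counterweight supplies 434, so y = 434/16 ≈ 27.12.

(201.2, 27.1)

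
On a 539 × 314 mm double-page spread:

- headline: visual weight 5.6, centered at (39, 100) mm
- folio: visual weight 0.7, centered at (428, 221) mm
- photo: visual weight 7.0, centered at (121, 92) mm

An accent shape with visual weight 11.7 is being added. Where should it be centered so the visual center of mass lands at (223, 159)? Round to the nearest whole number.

After adding the accent shape, total weight = 5.6 + 0.7 + 7.0 + 11.7 = 25.0.
x: target moment 25.0×223 = 5575.0; current 5.6·39 + 0.7·428 + 7.0·121 = 1365.0; the accent shape supplies 4210.0, so x = 4210.0/11.7 ≈ 359.83.
y: target moment 25.0×159 = 3975.0; current 5.6·100 + 0.7·221 + 7.0·92 = 1358.7; the accent shape supplies 2616.3, so y = 2616.3/11.7 ≈ 223.62.

(360, 224)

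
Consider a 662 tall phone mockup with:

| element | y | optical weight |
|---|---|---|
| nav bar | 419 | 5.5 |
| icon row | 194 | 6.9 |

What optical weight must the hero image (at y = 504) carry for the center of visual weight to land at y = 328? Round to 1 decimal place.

w ≈ 2.4

Existing Σw = 12.4 (5.5 + 6.9); existing moment 5.5·419 + 6.9·194 = 3643.1.
Balance at y = 328 requires (3643.1 + w·504) / (12.4 + w) = 328.
So w = (328·12.4 − 3643.1)/(504 − 328) = 424.1/176 ≈ 2.41.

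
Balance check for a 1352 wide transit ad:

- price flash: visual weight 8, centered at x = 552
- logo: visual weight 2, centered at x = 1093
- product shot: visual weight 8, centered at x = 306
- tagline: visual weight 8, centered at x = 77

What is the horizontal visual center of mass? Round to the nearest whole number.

x ≈ 372

Weights sum to 8 + 2 + 8 + 8 = 26.
x: (8·552 + 2·1093 + 8·306 + 8·77) / 26 = 9666 / 26 ≈ 371.77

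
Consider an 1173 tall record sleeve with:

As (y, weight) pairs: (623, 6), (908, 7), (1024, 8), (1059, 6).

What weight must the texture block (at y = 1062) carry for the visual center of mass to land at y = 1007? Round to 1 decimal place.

w ≈ 46.3

Fixed elements: Σw = 6 + 7 + 8 + 6 = 27, Σw·y = 6·623 + 7·908 + 8·1024 + 6·1059 = 24640.
For the centroid to hit 1007: (24640 + w·1062) / (27 + w) = 1007.
So w = (1007·27 − 24640)/(1062 − 1007) = 2549/55 ≈ 46.35.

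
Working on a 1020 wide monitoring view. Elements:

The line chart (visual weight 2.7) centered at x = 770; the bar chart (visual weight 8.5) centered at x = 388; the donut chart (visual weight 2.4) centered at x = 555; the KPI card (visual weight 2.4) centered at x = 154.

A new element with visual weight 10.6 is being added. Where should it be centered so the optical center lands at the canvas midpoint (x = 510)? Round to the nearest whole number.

After adding the new element, total weight = 2.7 + 8.5 + 2.4 + 2.4 + 10.6 = 26.6.
x: target moment 26.6×510 = 13566.0; current 2.7·770 + 8.5·388 + 2.4·555 + 2.4·154 = 7078.6; the new element supplies 6487.4, so x = 6487.4/10.6 ≈ 612.02.

x ≈ 612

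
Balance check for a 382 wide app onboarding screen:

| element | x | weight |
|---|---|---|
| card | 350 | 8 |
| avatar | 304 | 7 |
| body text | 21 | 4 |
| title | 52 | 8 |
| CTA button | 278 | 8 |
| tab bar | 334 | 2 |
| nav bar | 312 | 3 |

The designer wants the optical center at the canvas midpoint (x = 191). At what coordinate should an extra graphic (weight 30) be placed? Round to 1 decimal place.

With the extra graphic, Σw becomes 8 + 7 + 4 + 8 + 8 + 2 + 3 + 30 = 70.
x: need Σw·x = 70·191 = 13370. Existing = 8·350 + 7·304 + 4·21 + 8·52 + 8·278 + 2·334 + 3·312 = 9256. Remainder 4114 / 30 ≈ 137.13.

x ≈ 137.1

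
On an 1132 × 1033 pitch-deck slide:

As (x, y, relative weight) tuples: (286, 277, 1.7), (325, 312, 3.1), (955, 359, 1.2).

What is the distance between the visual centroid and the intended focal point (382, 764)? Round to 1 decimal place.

≈ 456.2

Σw = 1.7 + 3.1 + 1.2 = 6.0.
x-moment: 1.7·286 + 3.1·325 + 1.2·955 = 2639.7; centroid 2639.7/6.0 ≈ 439.95.
y-moment: 1.7·277 + 3.1·312 + 1.2·359 = 1868.9; centroid 1868.9/6.0 ≈ 311.48.
Relative to (382, 764): Δ = (57.95, -452.52); |Δ| = √(57.95² + -452.52²) ≈ 456.21.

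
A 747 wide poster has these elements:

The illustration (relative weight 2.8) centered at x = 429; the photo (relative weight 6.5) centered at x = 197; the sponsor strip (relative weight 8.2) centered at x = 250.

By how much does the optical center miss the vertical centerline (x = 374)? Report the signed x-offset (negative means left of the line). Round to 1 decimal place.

Total weight = 2.8 + 6.5 + 8.2 = 17.5.
x: (2.8·429 + 6.5·197 + 8.2·250) / 17.5 = 4531.7 / 17.5 ≈ 258.95
Offset from x = 374: 258.95 − 374 ≈ -115.05.

≈ -115.0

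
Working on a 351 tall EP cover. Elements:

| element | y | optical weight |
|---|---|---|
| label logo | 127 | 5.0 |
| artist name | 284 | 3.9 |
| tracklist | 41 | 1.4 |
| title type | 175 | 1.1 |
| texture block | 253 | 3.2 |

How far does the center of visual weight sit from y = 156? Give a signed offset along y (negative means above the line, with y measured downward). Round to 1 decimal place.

Total weight = 5.0 + 3.9 + 1.4 + 1.1 + 3.2 = 14.6.
y: (5.0·127 + 3.9·284 + 1.4·41 + 1.1·175 + 3.2·253) / 14.6 = 2802.1 / 14.6 ≈ 191.92
Difference: 191.92 − 156 ≈ 35.92.

≈ 35.9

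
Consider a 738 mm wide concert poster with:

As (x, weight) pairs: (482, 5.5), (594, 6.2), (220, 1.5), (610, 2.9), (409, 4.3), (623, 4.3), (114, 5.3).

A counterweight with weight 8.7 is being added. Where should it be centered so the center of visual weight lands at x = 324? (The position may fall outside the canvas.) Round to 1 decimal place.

After adding the counterweight, total weight = 5.5 + 6.2 + 1.5 + 2.9 + 4.3 + 4.3 + 5.3 + 8.7 = 38.7.
x: target moment 38.7×324 = 12538.8; current 5.5·482 + 6.2·594 + 1.5·220 + 2.9·610 + 4.3·409 + 4.3·623 + 5.3·114 = 13474.6; the counterweight supplies -935.8, so x = -935.8/8.7 ≈ -107.56.

x ≈ -107.6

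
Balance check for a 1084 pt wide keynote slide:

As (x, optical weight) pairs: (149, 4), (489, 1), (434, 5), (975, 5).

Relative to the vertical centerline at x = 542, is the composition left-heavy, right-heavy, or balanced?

Total weight = 4 + 1 + 5 + 5 = 15.
x: (4·149 + 1·489 + 5·434 + 5·975) / 15 = 8130 / 15 ≈ 542.00
That equals the midline 542 — balanced.

balanced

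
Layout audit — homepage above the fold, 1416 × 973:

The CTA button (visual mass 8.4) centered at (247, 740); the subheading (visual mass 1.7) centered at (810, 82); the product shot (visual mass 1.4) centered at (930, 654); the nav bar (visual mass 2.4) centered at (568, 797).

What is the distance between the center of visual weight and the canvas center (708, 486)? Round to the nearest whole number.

≈ 320

Σw = 8.4 + 1.7 + 1.4 + 2.4 = 13.9.
Σw·x = 8.4·247 + 1.7·810 + 1.4·930 + 2.4·568 = 6117.0, so x̄ = 6117.0/13.9 ≈ 440.07.
Σw·y = 8.4·740 + 1.7·82 + 1.4·654 + 2.4·797 = 9183.8, so ȳ = 9183.8/13.9 ≈ 660.71.
Offset from (708, 486): Δx ≈ -267.93, Δy ≈ 174.71; distance = √(Δx² + Δy²) ≈ 319.86.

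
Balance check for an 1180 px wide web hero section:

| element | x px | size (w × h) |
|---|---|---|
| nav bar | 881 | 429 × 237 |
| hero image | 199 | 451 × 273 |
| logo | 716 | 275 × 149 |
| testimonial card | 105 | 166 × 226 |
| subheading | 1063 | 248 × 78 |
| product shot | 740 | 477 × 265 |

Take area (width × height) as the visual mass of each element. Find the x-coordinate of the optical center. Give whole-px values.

Taking area as weight: nav bar 429·237 = 101673, hero image 451·273 = 123123, logo 275·149 = 40975, testimonial card 166·226 = 37516, subheading 248·78 = 19344, product shot 477·265 = 126405. Sum 449036.
Σw·x = 261455042; x̄ = 261455042/449036 ≈ 582.26.

x ≈ 582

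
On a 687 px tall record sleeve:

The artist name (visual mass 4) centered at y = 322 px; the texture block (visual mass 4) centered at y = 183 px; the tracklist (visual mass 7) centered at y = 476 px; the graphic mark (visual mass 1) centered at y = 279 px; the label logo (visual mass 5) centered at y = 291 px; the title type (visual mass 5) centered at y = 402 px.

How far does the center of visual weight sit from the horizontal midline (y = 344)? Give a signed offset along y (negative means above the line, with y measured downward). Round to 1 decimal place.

Total weight = 4 + 4 + 7 + 1 + 5 + 5 = 26.
y: moment 9096 / weight 26 ≈ 349.85
Against y = 344, that's 349.85 − 344 = 5.85.

≈ 5.8 px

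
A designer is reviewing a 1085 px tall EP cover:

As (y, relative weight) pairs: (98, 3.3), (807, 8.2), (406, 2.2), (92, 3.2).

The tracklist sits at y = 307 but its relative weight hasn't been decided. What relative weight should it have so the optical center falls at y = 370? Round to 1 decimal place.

w ≈ 29.8

Existing Σw = 16.9 (3.3 + 8.2 + 2.2 + 3.2); existing moment 3.3·98 + 8.2·807 + 2.2·406 + 3.2·92 = 8128.4.
Balance at y = 370 requires (8128.4 + w·307) / (16.9 + w) = 370.
So w = (370·16.9 − 8128.4)/(307 − 370) = -1875.4/-63 ≈ 29.77.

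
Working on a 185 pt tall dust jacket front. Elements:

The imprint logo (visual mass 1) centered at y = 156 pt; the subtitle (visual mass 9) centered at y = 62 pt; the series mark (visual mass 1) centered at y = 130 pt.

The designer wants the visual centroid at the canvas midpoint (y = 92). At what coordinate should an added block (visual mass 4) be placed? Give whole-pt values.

y ≈ 134

New total weight: (1 + 9 + 1) + 4 = 15.
y: need Σw·y = 15·92 = 1380. Existing = 1·156 + 9·62 + 1·130 = 844. Remainder 536 / 4 ≈ 134.00.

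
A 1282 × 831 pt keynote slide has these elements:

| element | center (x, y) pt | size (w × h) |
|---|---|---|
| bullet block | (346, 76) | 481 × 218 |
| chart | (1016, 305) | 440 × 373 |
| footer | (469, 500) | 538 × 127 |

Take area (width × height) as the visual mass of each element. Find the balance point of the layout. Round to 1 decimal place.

(696.9, 273.3)

Areas: bullet block 481·218 = 104858, chart 440·373 = 164120, footer 538·127 = 68326. Total weight = 337304.
x: (104858·346 + 164120·1016 + 68326·469) / 337304 = 235071682 / 337304 ≈ 696.91
y: (104858·76 + 164120·305 + 68326·500) / 337304 = 92188808 / 337304 ≈ 273.31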